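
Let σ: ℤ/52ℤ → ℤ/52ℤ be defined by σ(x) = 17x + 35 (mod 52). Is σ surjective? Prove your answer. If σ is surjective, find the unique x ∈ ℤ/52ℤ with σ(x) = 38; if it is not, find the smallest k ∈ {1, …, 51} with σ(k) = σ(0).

43

Since gcd(17, 52) = 1, 17 is invertible modulo 52. Euclid's algorithm: 52 = 3·17 + 1; back-substituting gives 1 = 49·17 − 16·52, so 17⁻¹ ≡ 49 (mod 52).
Then y ↦ 49(y − 35) is a two-sided inverse to σ, so every y ∈ ℤ/52ℤ has a preimage.
So σ is surjective.
Since σ is surjective, we find σ⁻¹(38): we need 17x ≡ 38 − 35 ≡ 3 (mod 52). Using 17⁻¹ = 49: x ≡ 49·3 = 147 = 2·52 + 43, so x = 43.
Check: σ(43) = 17·43 + 35 = 766 = 14·52 + 38 ≡ 38 (mod 52).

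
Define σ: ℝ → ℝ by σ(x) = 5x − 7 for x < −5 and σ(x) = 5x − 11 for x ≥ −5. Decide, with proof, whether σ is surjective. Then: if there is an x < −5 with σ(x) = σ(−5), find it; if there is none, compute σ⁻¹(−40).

-29/5

Both pieces are strictly increasing (slopes 5 and 5), so each is injective on its own interval.
The left piece maps (−∞, −5) onto (−∞, −32); the right piece maps [−5, ∞) onto [−36, ∞).
The union (−∞, −32) ∪ [−36, ∞) covers ℝ, so σ is surjective.
For the follow-up: the images overlap, so an x < −5 with σ(x) = σ(−5) exists. σ(−5) = −36; solving 5x − 7 = −36 for x < −5 gives x = (−36 + 7)/5 = −29/5.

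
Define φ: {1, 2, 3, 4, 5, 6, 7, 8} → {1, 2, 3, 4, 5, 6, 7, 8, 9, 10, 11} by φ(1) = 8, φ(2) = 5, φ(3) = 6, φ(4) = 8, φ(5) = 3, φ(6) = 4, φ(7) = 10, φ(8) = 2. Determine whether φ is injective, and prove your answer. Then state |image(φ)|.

φ(1) = 8 = φ(4) with 1 ≠ 4, so φ is not injective.
The image of φ is {2, 3, 4, 5, 6, 8, 10}, which has 7 elements.

7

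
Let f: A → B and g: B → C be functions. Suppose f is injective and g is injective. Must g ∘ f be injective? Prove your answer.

Suppose (g ∘ f)(a) = (g ∘ f)(b), i.e. g(f(a)) = g(f(b)).
Since g is injective, f(a) = f(b). Since f is injective, a = b. Therefore g ∘ f is injective.

injective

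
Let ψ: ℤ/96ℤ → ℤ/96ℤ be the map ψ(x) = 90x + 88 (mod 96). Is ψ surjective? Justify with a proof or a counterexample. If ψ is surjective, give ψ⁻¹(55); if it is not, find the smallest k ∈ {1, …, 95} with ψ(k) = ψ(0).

Since gcd(90, 96) = 6, we have 90x ≡ 0 (mod 6) for all x, so ψ(x) ≡ 4 (mod 6).
But 0 ≢ 4 (mod 6), so 0 ∈ ℤ/96ℤ has no preimage. Hence ψ is not surjective.
Since ψ is not surjective, we find the least positive k with ψ(k) = ψ(0): this means 90k ≡ 0 (mod 96), i.e. 96 ∣ 90k. Since gcd(90, 96) = 6, dividing through by 6 this holds exactly when 16 ∣ 15k, and as gcd(15, 16) = 1, exactly when 16 ∣ k.
The smallest positive such k is 16.

16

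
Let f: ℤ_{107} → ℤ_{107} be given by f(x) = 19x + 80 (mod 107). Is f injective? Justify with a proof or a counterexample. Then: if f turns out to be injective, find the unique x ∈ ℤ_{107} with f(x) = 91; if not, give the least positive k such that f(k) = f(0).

40

Suppose f(s) = f(t) in ℤ_{107}. Then 19s + 80 ≡ 19t + 80 (mod 107), therefore 19(s − t) ≡ 0 (mod 107).
Since gcd(19, 107) = 1, 19 is invertible modulo 107, thus s − t ≡ 0 (mod 107), i.e. s = t.
Therefore f is injective.
We now compute 19⁻¹ mod 107 explicitly. Euclid's algorithm: 107 = 5·19 + 12, 19 = 1·12 + 7, 12 = 1·7 + 5, 7 = 1·5 + 2, 5 = 2·2 + 1; back-substituting gives 1 = 62·19 − 11·107, so 19⁻¹ ≡ 62 (mod 107).
Since f is injective, we find f⁻¹(91): we need 19x ≡ 91 − 80 ≡ 11 (mod 107). Using 19⁻¹ = 62: x ≡ 62·11 = 682 = 6·107 + 40, so x = 40.
Check: f(40) = 19·40 + 80 = 840 = 7·107 + 91 ≡ 91 (mod 107).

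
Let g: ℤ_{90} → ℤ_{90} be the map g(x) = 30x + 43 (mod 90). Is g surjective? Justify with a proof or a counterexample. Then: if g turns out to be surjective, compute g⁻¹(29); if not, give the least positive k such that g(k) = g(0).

3

Since gcd(30, 90) = 30, we have 30x ≡ 0 (mod 30) for all x, so g(x) ≡ 13 (mod 30).
But 0 ≢ 13 (mod 30), so 0 ∈ ℤ_{90} has no preimage. Hence g is not surjective.
Since g is not surjective, we find the least positive k with g(k) = g(0): this means 30k ≡ 0 (mod 90), i.e. 90 ∣ 30k. Since gcd(30, 90) = 30, dividing through by 30 this holds exactly when 3 ∣ k.
The smallest positive such k is 3.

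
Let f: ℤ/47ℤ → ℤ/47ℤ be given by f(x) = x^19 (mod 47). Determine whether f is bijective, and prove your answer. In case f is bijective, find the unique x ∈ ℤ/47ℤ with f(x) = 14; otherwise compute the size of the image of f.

28

Since 47 is prime, the nonzero elements of ℤ/47ℤ form a cyclic group of order 46.
As gcd(19, 46) = 1, raising to the 19th power is a bijection on this group: if a^19 ≡ b^19 then (ab^{−1})^19 = 1, and the only element of order dividing gcd(19, 46) = 1 is 1, so a = b.
With f(0) = 0 this makes f injective on all of ℤ/47ℤ, hence bijective (finite equal-size domain and codomain). In particular f is bijective.
Since f is bijective, we find the preimage of 14. The inverse of x ↦ x^19 on (ℤ/47ℤ)^× is x ↦ x^17, because 19·17 = 323 = 7·46 + 1 ≡ 1 (mod 46) and x^{46} = 1 for x ≠ 0 (Fermat). So f⁻¹(14) = 14^17 mod 47.
Repeated squaring mod 47: 14^1 ≡ 14, 14^2 ≡ 14² = 196 ≡ 8, 14^4 ≡ 8² = 64 ≡ 17, 14^8 ≡ 17² = 289 ≡ 7, 14^16 ≡ 7² = 49 ≡ 2. Since 17 = 16 + 1, 14^17 ≡ 2·14: 2·14 = 28. So 14^17 ≡ 28 (mod 47).
Hence f⁻¹(14) = 28.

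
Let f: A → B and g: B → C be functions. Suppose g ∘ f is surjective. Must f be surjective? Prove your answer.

not surjective

No. Take A = {0}, B = {0, 1, 2, 3}, C = {0}, f(a) = 0 for every a ∈ A, and g(b) = 0 for every b ∈ B.
Then g ∘ f is surjective onto {0}, but 3 ∈ B has no preimage under f, so f is not surjective.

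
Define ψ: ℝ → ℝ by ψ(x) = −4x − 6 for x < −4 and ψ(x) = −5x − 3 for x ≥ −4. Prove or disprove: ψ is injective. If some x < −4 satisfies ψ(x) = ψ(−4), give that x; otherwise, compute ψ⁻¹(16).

Both pieces are strictly decreasing (slopes −4 and −5), so each is injective on its own interval.
The left piece maps (−∞, −4) onto (10, ∞); the right piece maps [−4, ∞) onto (−∞, 17].
These images overlap. In particular ψ(−4) = 17 (right piece), and solving −4x − 6 = 17 on the left piece gives x = −23/4 < −4.
So ψ(−23/4) = ψ(−4) with −23/4 ≠ −4, and ψ is not injective. This x = −23/4 is the requested value below −4.

-23/4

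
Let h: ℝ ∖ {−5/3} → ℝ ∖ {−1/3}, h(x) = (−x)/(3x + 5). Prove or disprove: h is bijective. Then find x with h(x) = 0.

Suppose h(u) = h(v). Cross-multiplying: (−u)(3v + 5) = (−v)(3u + 5).
Expanding both sides and cancelling the symmetric terms leaves −5·(u − v) = 0. Since −5 ≠ 0, u = v. Hence h is injective.
For any y ≠ −1/3, solving y(3x + 5) = −x for x gives a well-defined x ≠ −5/3. So h is surjective.
Therefore h is bijective.
Solving h(x) = 0: cross-multiplying gives −x = 0(3x + 5), which rearranges to −1x = 0, so x = 0.

0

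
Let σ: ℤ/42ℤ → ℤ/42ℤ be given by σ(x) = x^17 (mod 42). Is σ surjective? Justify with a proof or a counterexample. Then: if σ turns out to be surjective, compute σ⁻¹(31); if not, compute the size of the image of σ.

Computing x^17 mod 42 for each x (by repeated squaring, reducing mod 42 at every step), the values σ(0), σ(1), …, σ(41) are: 0, 1, 32, 33, 16, 17, 6, 7, 8, 39, 40, 23, 24, 13, 14, 15, 4, 5, 30, 31, 20, 21, 22, 11, 12, 37, 38, 27, 28, 29, 18, 19, 2, 3, 34, 35, 36, 25, 26, 9, 10, 41.
Every element of ℤ/42ℤ appears exactly once in this list, so σ is a bijection, and in particular surjective.
Since σ is surjective, we read off the preimage of 31 from the same table: σ(19) = 31, so σ⁻¹(31) = 19.

19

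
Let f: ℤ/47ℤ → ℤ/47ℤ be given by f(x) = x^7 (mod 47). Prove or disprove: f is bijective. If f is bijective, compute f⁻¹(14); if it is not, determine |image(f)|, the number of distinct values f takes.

Since 47 is prime, the nonzero elements of ℤ/47ℤ form a cyclic group of order 46.
As gcd(7, 46) = 1, raising to the 7th power is a bijection on this group: if a^7 ≡ b^7 then (ab^{−1})^7 = 1, and the only element of order dividing gcd(7, 46) = 1 is 1, so a = b.
With f(0) = 0 this makes f injective on all of ℤ/47ℤ, hence bijective (finite equal-size domain and codomain). In particular f is bijective.
Since f is bijective, we find the preimage of 14. The inverse of x ↦ x^7 on (ℤ/47ℤ)^× is x ↦ x^33, because 7·33 = 231 = 5·46 + 1 ≡ 1 (mod 46) and x^{46} = 1 for x ≠ 0 (Fermat). So f⁻¹(14) = 14^33 mod 47.
Repeated squaring mod 47: 14^1 ≡ 14, 14^2 ≡ 14² = 196 ≡ 8, 14^4 ≡ 8² = 64 ≡ 17, 14^8 ≡ 17² = 289 ≡ 7, 14^16 ≡ 7² = 49 ≡ 2, 14^32 ≡ 2² = 4. Since 33 = 32 + 1, 14^33 ≡ 4·14: 4·14 = 56 ≡ 9. So 14^33 ≡ 9 (mod 47).
Hence f⁻¹(14) = 9.

9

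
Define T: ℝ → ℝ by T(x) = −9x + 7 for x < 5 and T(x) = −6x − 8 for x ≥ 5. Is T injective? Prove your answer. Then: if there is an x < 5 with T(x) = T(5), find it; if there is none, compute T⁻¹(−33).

Both pieces are strictly decreasing (slopes −9 and −6), so each is injective on its own interval.
The left piece maps (−∞, 5) onto (−38, ∞); the right piece maps [5, ∞) onto (−∞, −38].
These images are disjoint, so no value is attained by both pieces. So T is injective.
Because the two images are disjoint, no x < 5 has T(x) = T(5), so we compute T⁻¹(−33): −33 lies in (−38, ∞), so solve −9x + 7 = −33: x = (−33 − 7)/(−9) = 40/9.

40/9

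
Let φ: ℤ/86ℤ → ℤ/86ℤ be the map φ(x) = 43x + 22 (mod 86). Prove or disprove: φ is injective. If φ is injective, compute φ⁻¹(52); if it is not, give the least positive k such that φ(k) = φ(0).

We have gcd(43, 86) = 43 > 1. Taking u = 0 and v = 2: φ(0) = 22 and φ(2) = 43·2 + 22 = 108 ≡ 22 (mod 86).
So φ(0) = φ(2) while 0 ≠ 2, so φ is not injective.
Since φ is not injective, we find the least positive k with φ(k) = φ(0): this means 43k ≡ 0 (mod 86), i.e. 86 ∣ 43k. Since gcd(43, 86) = 43, dividing through by 43 this holds exactly when 2 ∣ k.
The smallest positive such k is 2.

2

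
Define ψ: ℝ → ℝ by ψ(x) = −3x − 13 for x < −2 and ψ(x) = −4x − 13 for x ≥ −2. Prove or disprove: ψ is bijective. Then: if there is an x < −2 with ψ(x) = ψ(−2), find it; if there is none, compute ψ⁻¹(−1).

-8/3

Both pieces are strictly decreasing (slopes −3 and −4), so each is injective on its own interval.
The left piece maps (−∞, −2) onto (−7, ∞); the right piece maps [−2, ∞) onto (−∞, −5].
These images overlap. In particular ψ(−2) = −5 (right piece), and solving −3x − 13 = −5 on the left piece gives x = −8/3 < −2.
So ψ(−8/3) = ψ(−2) with −8/3 ≠ −2, and ψ is not injective, hence not bijective. This x = −8/3 is the requested value below −2.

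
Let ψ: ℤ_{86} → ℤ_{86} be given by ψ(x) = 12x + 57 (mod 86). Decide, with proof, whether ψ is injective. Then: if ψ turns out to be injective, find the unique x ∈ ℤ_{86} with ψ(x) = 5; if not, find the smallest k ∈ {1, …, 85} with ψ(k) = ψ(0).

43

We have gcd(12, 86) = 2 > 1. Taking u = 0 and v = 43: ψ(0) = 57 and ψ(43) = 12·43 + 57 = 573 ≡ 57 (mod 86).
So ψ(0) = ψ(43) while 0 ≠ 43, therefore ψ is not injective.
Since ψ is not injective, we find the least positive k with ψ(k) = ψ(0): this means 12k ≡ 0 (mod 86), i.e. 86 ∣ 12k. Since gcd(12, 86) = 2, dividing through by 2 this holds exactly when 43 ∣ 6k, and as gcd(6, 43) = 1, exactly when 43 ∣ k.
The smallest positive such k is 43.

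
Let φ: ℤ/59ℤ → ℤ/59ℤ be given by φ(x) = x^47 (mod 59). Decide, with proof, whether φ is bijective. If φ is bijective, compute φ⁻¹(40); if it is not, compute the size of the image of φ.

Since 59 is prime, the nonzero elements of ℤ/59ℤ form a cyclic group of order 58.
As gcd(47, 58) = 1, raising to the 47th power is a bijection on this group: if u^47 ≡ v^47 then (uv^{−1})^47 = 1, and the only element of order dividing gcd(47, 58) = 1 is 1, so u = v.
With φ(0) = 0 this makes φ injective on all of ℤ/59ℤ, hence bijective (finite equal-size domain and codomain). In particular φ is bijective.
Since φ is bijective, we find the preimage of 40. The inverse of x ↦ x^47 on (ℤ/59ℤ)^× is x ↦ x^21, because 47·21 = 987 = 17·58 + 1 ≡ 1 (mod 58) and x^{58} = 1 for x ≠ 0 (Fermat). So φ⁻¹(40) = 40^21 mod 59.
Repeated squaring mod 59: 40^1 ≡ 40, 40^2 ≡ 40² = 1600 ≡ 7, 40^4 ≡ 7² = 49, 40^8 ≡ 49² = 2401 ≡ 41, 40^16 ≡ 41² = 1681 ≡ 29. Since 21 = 16 + 4 + 1, 40^21 ≡ 29·49·40: 29·49 = 1421 ≡ 5, then 5·40 = 200 ≡ 23. So 40^21 ≡ 23 (mod 59).
Hence φ⁻¹(40) = 23.

23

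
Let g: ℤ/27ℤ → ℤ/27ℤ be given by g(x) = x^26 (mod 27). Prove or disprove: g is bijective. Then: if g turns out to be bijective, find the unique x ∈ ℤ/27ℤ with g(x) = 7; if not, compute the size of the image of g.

10

g(0) = 0^26 = 0.
g(3): Repeated squaring mod 27: 3^1 ≡ 3, 3^2 ≡ 3² = 9, 3^4 ≡ 9² = 81 ≡ 0, 3^8 ≡ 0² = 0, 3^16 ≡ 0² = 0. Since 26 = 16 + 8 + 2, 3^26 ≡ 0·0·9: 0·0 = 0, then 0·9 = 0. So 3^26 ≡ 0 (mod 27).
So g(0) = g(3) = 0 while 0 ≠ 3, hence g is not injective, hence not bijective.
Since g is not bijective, we determine |image(g)|. Computing x^26 mod 27 for each x (by repeated squaring, reducing mod 27 at every step), the values g(0), g(1), …, g(26) are: 0, 1, 13, 0, 7, 16, 0, 4, 10, 0, 19, 22, 0, 25, 25, 0, 22, 19, 0, 10, 4, 0, 16, 7, 0, 13, 1.
The distinct values are {0, 1, 4, 7, 10, 13, 16, 19, 22, 25}; there are 10 of them.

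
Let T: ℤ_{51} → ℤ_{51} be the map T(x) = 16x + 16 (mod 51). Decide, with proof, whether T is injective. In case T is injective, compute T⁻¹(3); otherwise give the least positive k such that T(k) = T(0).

47

Suppose T(s) = T(t) in ℤ_{51}. Then 16s + 16 ≡ 16t + 16 (mod 51), so 16(s − t) ≡ 0 (mod 51).
Since gcd(16, 51) = 1, 16 is invertible modulo 51, therefore s − t ≡ 0 (mod 51), i.e. s = t.
Thus T is injective.
We now compute 16⁻¹ mod 51 explicitly. Euclid's algorithm: 51 = 3·16 + 3, 16 = 5·3 + 1; back-substituting gives 1 = 16·16 − 5·51, so 16⁻¹ ≡ 16 (mod 51).
Since T is injective, we compute T⁻¹(3): solve 16x + 16 ≡ 3 (mod 51), i.e. 16x ≡ 38 (mod 51).
Multiplying by 16⁻¹ = 16 gives x ≡ 16·38 = 608 = 11·51 + 47 ≡ 47 (mod 51).
Check: T(47) = 16·47 + 16 = 768 = 15·51 + 3 ≡ 3 (mod 51).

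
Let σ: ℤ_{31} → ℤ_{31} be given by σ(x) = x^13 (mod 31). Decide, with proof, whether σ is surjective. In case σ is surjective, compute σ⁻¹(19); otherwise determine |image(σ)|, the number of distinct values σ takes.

Since 31 is prime, the nonzero elements of ℤ_{31} form a cyclic group of order 30.
As gcd(13, 30) = 1, raising to the 13th power is a bijection on this group: if a^13 ≡ b^13 then (ab^{−1})^13 = 1, and the only element of order dividing gcd(13, 30) = 1 is 1, so a = b.
With σ(0) = 0 this makes σ injective on all of ℤ_{31}, hence bijective (finite equal-size domain and codomain). In particular σ is surjective.
Since σ is surjective, we find the preimage of 19. The inverse of x ↦ x^13 on (ℤ_{31})^× is x ↦ x^7, because 13·7 = 91 = 3·30 + 1 ≡ 1 (mod 30) and x^{30} = 1 for x ≠ 0 (Fermat). So σ⁻¹(19) = 19^7 mod 31.
Repeated squaring mod 31: 19^1 ≡ 19, 19^2 ≡ 19² = 361 ≡ 20, 19^4 ≡ 20² = 400 ≡ 28. Since 7 = 4 + 2 + 1, 19^7 ≡ 28·20·19: 28·20 = 560 ≡ 2, then 2·19 = 38 ≡ 7. So 19^7 ≡ 7 (mod 31).
Hence σ⁻¹(19) = 7.

7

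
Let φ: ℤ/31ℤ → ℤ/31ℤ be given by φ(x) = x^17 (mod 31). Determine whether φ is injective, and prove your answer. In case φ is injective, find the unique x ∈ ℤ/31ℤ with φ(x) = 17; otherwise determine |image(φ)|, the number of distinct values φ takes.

13

Since 31 is prime, the nonzero elements of ℤ/31ℤ form a cyclic group of order 30.
As gcd(17, 30) = 1, raising to the 17th power is a bijection on this group: if s^17 ≡ t^17 then (st^{−1})^17 = 1, and the only element of order dividing gcd(17, 30) = 1 is 1, so s = t.
With φ(0) = 0 this makes φ injective on all of ℤ/31ℤ, hence bijective (finite equal-size domain and codomain). In particular φ is injective.
Since φ is injective, we find the preimage of 17. The inverse of x ↦ x^17 on (ℤ/31ℤ)^× is x ↦ x^23, because 17·23 = 391 = 13·30 + 1 ≡ 1 (mod 30) and x^{30} = 1 for x ≠ 0 (Fermat). So φ⁻¹(17) = 17^23 mod 31.
Repeated squaring mod 31: 17^1 ≡ 17, 17^2 ≡ 17² = 289 ≡ 10, 17^4 ≡ 10² = 100 ≡ 7, 17^8 ≡ 7² = 49 ≡ 18, 17^16 ≡ 18² = 324 ≡ 14. Since 23 = 16 + 4 + 2 + 1, 17^23 ≡ 14·7·10·17: 14·7 = 98 ≡ 5, then 5·10 = 50 ≡ 19, then 19·17 = 323 ≡ 13. So 17^23 ≡ 13 (mod 31).
Hence φ⁻¹(17) = 13.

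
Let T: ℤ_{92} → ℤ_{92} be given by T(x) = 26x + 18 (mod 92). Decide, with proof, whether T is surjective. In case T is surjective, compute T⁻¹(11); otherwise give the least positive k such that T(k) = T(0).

Since gcd(26, 92) = 2, we have 26x ≡ 0 (mod 2) for all x, so T(x) ≡ 0 (mod 2).
But 1 ≢ 0 (mod 2), so 1 ∈ ℤ_{92} has no preimage. So T is not surjective.
Since T is not surjective, we find the least positive k with T(k) = T(0): this means 26k ≡ 0 (mod 92), i.e. 92 ∣ 26k. Since gcd(26, 92) = 2, dividing through by 2 this holds exactly when 46 ∣ 13k, and as gcd(13, 46) = 1, exactly when 46 ∣ k.
The smallest positive such k is 46.

46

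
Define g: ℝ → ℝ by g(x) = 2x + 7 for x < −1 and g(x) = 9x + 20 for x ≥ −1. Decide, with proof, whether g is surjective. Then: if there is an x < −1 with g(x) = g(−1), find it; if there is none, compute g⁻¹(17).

-1/3

Both pieces are strictly increasing (slopes 2 and 9), so each is injective on its own interval.
The left piece maps (−∞, −1) onto (−∞, 5); the right piece maps [−1, ∞) onto [11, ∞).
The union (−∞, 5) ∪ [11, ∞) omits the interval between 5 and 11; in particular 5 has no preimage. So g is not surjective.
Because the two images are disjoint, no x < −1 has g(x) = g(−1), so we compute g⁻¹(17): 17 lies in [11, ∞), so solve 9x + 20 = 17: x = (17 − 20)/9 = −1/3.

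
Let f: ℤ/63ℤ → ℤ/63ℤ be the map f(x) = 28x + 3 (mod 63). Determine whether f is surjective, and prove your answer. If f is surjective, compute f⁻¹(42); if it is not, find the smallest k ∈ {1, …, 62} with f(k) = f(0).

9

Recall: f is surjective if every y in the codomain equals f(x) for some x in the domain.
Since gcd(28, 63) = 7, we have 28x ≡ 0 (mod 7) for all x, so f(x) ≡ 3 (mod 7).
But 0 ≢ 3 (mod 7), so 0 ∈ ℤ/63ℤ has no preimage. Hence f is not surjective.
Since f is not surjective, we find the least positive k with f(k) = f(0): this means 28k ≡ 0 (mod 63), i.e. 63 ∣ 28k. Since gcd(28, 63) = 7, dividing through by 7 this holds exactly when 9 ∣ 4k, and as gcd(4, 9) = 1, exactly when 9 ∣ k.
The smallest positive such k is 9.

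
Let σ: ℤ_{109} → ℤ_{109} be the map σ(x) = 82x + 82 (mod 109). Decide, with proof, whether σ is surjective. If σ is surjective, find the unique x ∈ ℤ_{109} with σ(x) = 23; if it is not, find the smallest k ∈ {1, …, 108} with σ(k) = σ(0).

91

Recall that σ is surjective if every y in the codomain equals σ(x) for some x in the domain.
Since gcd(82, 109) = 1, 82 is invertible modulo 109. Euclid's algorithm: 109 = 1·82 + 27, 82 = 3·27 + 1; back-substituting gives 1 = 4·82 − 3·109, so 82⁻¹ ≡ 4 (mod 109).
Then y ↦ 4(y − 82) is a two-sided inverse to σ, so every y ∈ ℤ_{109} has a preimage.
Thus σ is surjective.
Since σ is surjective, we find σ⁻¹(23): we need 82x ≡ 23 − 82 ≡ 50 (mod 109). Using 82⁻¹ = 4: x ≡ 4·50 = 200 = 1·109 + 91, so x = 91.
Check: σ(91) = 82·91 + 82 = 7544 = 69·109 + 23 ≡ 23 (mod 109).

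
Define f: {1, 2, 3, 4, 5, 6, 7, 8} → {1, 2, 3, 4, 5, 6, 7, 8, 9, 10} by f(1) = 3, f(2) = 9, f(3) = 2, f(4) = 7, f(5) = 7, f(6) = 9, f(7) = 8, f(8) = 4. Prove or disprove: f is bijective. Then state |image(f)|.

f(4) = 7 = f(5) with 4 ≠ 5, so f is not injective, hence not bijective.
The image of f is {2, 3, 4, 7, 8, 9}, which has 6 elements.

6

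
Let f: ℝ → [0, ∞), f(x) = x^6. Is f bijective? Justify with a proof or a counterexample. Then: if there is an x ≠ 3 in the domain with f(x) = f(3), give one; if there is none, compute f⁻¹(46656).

-3

f(3) = 729 = (−3)^6 = f(−3) (since 6 is even), with 3 ≠ −3. So f is not injective, hence not bijective.
For the follow-up, such an x exists: taking x = −3 ∈ ℝ gives f(−3) = 729 = f(3) with −3 ≠ 3.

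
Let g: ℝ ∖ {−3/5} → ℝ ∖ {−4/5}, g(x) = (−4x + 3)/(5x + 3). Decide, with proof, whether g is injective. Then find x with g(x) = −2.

-3/2

Suppose g(a) = g(b). Cross-multiplying: (−4a + 3)(5b + 3) = (−4b + 3)(5a + 3).
Expanding both sides and cancelling the symmetric terms leaves −27·(a − b) = 0. Since −27 ≠ 0, a = b. So g is injective.
Solving g(x) = −2: cross-multiplying gives −4x + 3 = −2(5x + 3), which rearranges to 6x = −9, so x = −3/2.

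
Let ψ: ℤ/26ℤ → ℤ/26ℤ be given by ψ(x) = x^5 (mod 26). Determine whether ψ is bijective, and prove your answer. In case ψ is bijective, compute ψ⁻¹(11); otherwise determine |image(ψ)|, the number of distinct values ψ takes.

7

Computing x^5 mod 26 for each x (by repeated squaring, reducing mod 26 at every step), the values ψ(0), ψ(1), …, ψ(25) are: 0, 1, 6, 9, 10, 5, 2, 11, 8, 3, 4, 7, 12, 13, 14, 19, 22, 23, 18, 15, 24, 21, 16, 17, 20, 25.
Every element of ℤ/26ℤ appears exactly once in this list, so ψ is a bijection, and in particular bijective.
Since ψ is bijective, we read off the preimage of 11 from the same table: ψ(7) = 11, so ψ⁻¹(11) = 7.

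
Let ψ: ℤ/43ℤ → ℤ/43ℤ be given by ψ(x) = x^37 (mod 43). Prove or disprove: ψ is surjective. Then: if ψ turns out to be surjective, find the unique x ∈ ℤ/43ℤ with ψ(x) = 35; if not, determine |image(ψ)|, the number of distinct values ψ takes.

11

Since 43 is prime, the nonzero elements of ℤ/43ℤ form a cyclic group of order 42.
As gcd(37, 42) = 1, raising to the 37th power is a bijection on this group: if a^37 ≡ b^37 then (ab^{−1})^37 = 1, and the only element of order dividing gcd(37, 42) = 1 is 1, so a = b.
With ψ(0) = 0 this makes ψ injective on all of ℤ/43ℤ, hence bijective (finite equal-size domain and codomain). In particular ψ is surjective.
Since ψ is surjective, we find the preimage of 35. The inverse of x ↦ x^37 on (ℤ/43ℤ)^× is x ↦ x^25, because 37·25 = 925 = 22·42 + 1 ≡ 1 (mod 42) and x^{42} = 1 for x ≠ 0 (Fermat). So ψ⁻¹(35) = 35^25 mod 43.
Repeated squaring mod 43: 35^1 ≡ 35, 35^2 ≡ 35² = 1225 ≡ 21, 35^4 ≡ 21² = 441 ≡ 11, 35^8 ≡ 11² = 121 ≡ 35, 35^16 ≡ 35² = 1225 ≡ 21. Since 25 = 16 + 8 + 1, 35^25 ≡ 21·35·35: 21·35 = 735 ≡ 4, then 4·35 = 140 ≡ 11. So 35^25 ≡ 11 (mod 43).
Hence ψ⁻¹(35) = 11.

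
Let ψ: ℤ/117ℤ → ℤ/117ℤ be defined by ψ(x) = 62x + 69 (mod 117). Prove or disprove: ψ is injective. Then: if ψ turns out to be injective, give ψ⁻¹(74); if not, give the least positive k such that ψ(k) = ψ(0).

Suppose ψ(u) = ψ(v) in ℤ/117ℤ. Then 62u + 69 ≡ 62v + 69 (mod 117), thus 62(u − v) ≡ 0 (mod 117).
Since gcd(62, 117) = 1, 62 is invertible modulo 117, hence u − v ≡ 0 (mod 117), i.e. u = v.
So ψ is injective.
We now compute 62⁻¹ mod 117 explicitly. Euclid's algorithm: 117 = 1·62 + 55, 62 = 1·55 + 7, 55 = 7·7 + 6, 7 = 1·6 + 1; back-substituting gives 1 = 17·62 − 9·117, so 62⁻¹ ≡ 17 (mod 117).
Since ψ is injective, we find ψ⁻¹(74): we need 62x ≡ 74 − 69 ≡ 5 (mod 117). Using 62⁻¹ = 17: x ≡ 17·5 = 85, so x = 85.
Check: ψ(85) = 62·85 + 69 = 5339 = 45·117 + 74 ≡ 74 (mod 117).

85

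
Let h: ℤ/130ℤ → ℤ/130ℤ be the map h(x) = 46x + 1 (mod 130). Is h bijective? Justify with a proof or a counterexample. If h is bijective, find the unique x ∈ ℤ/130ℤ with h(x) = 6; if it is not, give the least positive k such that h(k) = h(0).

We have gcd(46, 130) = 2 > 1. Taking u = 0 and v = 65: h(0) = 1 and h(65) = 46·65 + 1 = 2991 ≡ 1 (mod 130).
So h(0) = h(65) while 0 ≠ 65, hence h is not injective, hence not bijective.
Since h is not bijective, we find the least positive k with h(k) = h(0): this means 46k ≡ 0 (mod 130), i.e. 130 ∣ 46k. Since gcd(46, 130) = 2, dividing through by 2 this holds exactly when 65 ∣ 23k, and as gcd(23, 65) = 1, exactly when 65 ∣ k.
The smallest positive such k is 65.

65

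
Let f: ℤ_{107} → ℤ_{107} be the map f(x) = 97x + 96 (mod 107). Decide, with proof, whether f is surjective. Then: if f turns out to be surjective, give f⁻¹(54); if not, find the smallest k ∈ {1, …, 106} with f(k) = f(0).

47

Recall that f is surjective if every y in the codomain equals f(x) for some x in the domain.
Since gcd(97, 107) = 1, 97 is invertible modulo 107. Euclid's algorithm: 107 = 1·97 + 10, 97 = 9·10 + 7, 10 = 1·7 + 3, 7 = 2·3 + 1; back-substituting gives 1 = 32·97 − 29·107, so 97⁻¹ ≡ 32 (mod 107).
Then y ↦ 32(y − 96) is a two-sided inverse to f, so every y ∈ ℤ_{107} has a preimage.
So f is surjective.
Since f is surjective, we compute f⁻¹(54): solve 97x + 96 ≡ 54 (mod 107), i.e. 97x ≡ 65 (mod 107).
Multiplying by 97⁻¹ = 32 gives x ≡ 32·65 = 2080 = 19·107 + 47 ≡ 47 (mod 107).
Check: f(47) = 97·47 + 96 = 4655 = 43·107 + 54 ≡ 54 (mod 107).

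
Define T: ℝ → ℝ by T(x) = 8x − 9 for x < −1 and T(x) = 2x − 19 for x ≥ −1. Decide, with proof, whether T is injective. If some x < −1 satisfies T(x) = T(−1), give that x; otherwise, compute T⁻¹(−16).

Both pieces are strictly increasing (slopes 8 and 2), so each is injective on its own interval.
The left piece maps (−∞, −1) onto (−∞, −17); the right piece maps [−1, ∞) onto [−21, ∞).
These images overlap. In particular T(−1) = −21 (right piece), and solving 8x − 9 = −21 on the left piece gives x = −3/2 < −1.
So T(−3/2) = T(−1) with −3/2 ≠ −1, and T is not injective. This x = −3/2 is the requested value below −1.

-3/2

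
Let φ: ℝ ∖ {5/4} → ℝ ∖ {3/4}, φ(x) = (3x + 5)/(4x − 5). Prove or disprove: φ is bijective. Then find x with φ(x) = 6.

Suppose φ(s) = φ(t). Cross-multiplying: (3s + 5)(4t − 5) = (3t + 5)(4s − 5).
Expanding both sides and cancelling the symmetric terms leaves −35·(s − t) = 0. Since −35 ≠ 0, s = t. So φ is injective.
For any y ≠ 3/4, solving y(4x − 5) = 3x + 5 for x gives a well-defined x ≠ 5/4. So φ is surjective.
Hence φ is bijective.
Solving φ(x) = 6: cross-multiplying gives 3x + 5 = 6(4x − 5), which rearranges to −21x = −35, so x = 5/3.

5/3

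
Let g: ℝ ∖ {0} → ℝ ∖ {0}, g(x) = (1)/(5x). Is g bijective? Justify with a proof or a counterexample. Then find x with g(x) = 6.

1/30

Suppose g(x_1) = g(x_2). Cross-multiplying: (1)(5x_2) = (1)(5x_1).
Expanding both sides and cancelling the symmetric terms leaves −5·(x_1 − x_2) = 0. Since −5 ≠ 0, x_1 = x_2. Therefore g is injective.
For any y ≠ 0, solving y(5x) = 1 for x gives a well-defined x ≠ 0. So g is surjective.
Hence g is bijective.
Solving g(x) = 6: cross-multiplying gives 1 = 6(5x), which rearranges to −30x = −1, so x = 1/30.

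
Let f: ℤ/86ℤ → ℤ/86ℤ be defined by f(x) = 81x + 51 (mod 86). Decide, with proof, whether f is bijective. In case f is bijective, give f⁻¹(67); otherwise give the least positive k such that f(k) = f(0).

By definition, f is injective if f(u) = f(v) implies u = v.
Suppose f(u) = f(v) in ℤ/86ℤ. Then 81u + 51 ≡ 81v + 51 (mod 86), thus 81(u − v) ≡ 0 (mod 86).
Since gcd(81, 86) = 1, 81 is invertible modulo 86, therefore u − v ≡ 0 (mod 86), i.e. u = v.
We now compute 81⁻¹ mod 86 explicitly. Euclid's algorithm: 86 = 1·81 + 5, 81 = 16·5 + 1; back-substituting gives 1 = 17·81 − 16·86, so 81⁻¹ ≡ 17 (mod 86).
Then y ↦ 17(y − 51) is a two-sided inverse to f, so every y ∈ ℤ/86ℤ has a preimage.
So f is bijective.
Since f is bijective, we find f⁻¹(67): we need 81x ≡ 67 − 51 ≡ 16 (mod 86). Using 81⁻¹ = 17: x ≡ 17·16 = 272 = 3·86 + 14, so x = 14.
Check: f(14) = 81·14 + 51 = 1185 = 13·86 + 67 ≡ 67 (mod 86).

14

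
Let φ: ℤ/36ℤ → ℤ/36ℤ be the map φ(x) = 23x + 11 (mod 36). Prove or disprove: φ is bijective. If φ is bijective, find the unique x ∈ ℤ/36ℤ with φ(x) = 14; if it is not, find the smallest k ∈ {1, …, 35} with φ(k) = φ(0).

33

Recall: injectivity means: for all a, b in the domain, φ(a) = φ(b) implies a = b.
If φ(a) = φ(b), then 23a ≡ 23b (mod 36). Because gcd(23, 36) = 1, we may cancel 23 to get a ≡ b (mod 36).
We now compute 23⁻¹ mod 36 explicitly. Euclid's algorithm: 36 = 1·23 + 13, 23 = 1·13 + 10, 13 = 1·10 + 3, 10 = 3·3 + 1; back-substituting gives 1 = 11·23 − 7·36, so 23⁻¹ ≡ 11 (mod 36).
Then y ↦ 11(y − 11) is a two-sided inverse to φ, so every y ∈ ℤ/36ℤ has a preimage.
Thus φ is bijective.
Since φ is bijective, we compute φ⁻¹(14): solve 23x + 11 ≡ 14 (mod 36), i.e. 23x ≡ 3 (mod 36).
Multiplying by 23⁻¹ = 11 gives x ≡ 11·3 = 33 ≡ 33 (mod 36).
Check: φ(33) = 23·33 + 11 = 770 = 21·36 + 14 ≡ 14 (mod 36).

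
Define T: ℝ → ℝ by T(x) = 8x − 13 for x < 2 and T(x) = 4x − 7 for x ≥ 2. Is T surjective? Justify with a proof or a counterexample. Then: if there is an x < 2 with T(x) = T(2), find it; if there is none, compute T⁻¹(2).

Both pieces are strictly increasing (slopes 8 and 4), so each is injective on its own interval.
The left piece maps (−∞, 2) onto (−∞, 3); the right piece maps [2, ∞) onto [1, ∞).
The union (−∞, 3) ∪ [1, ∞) covers ℝ, so T is surjective.
For the follow-up: the images overlap, so an x < 2 with T(x) = T(2) exists. T(2) = 1; solving 8x − 13 = 1 for x < 2 gives x = (1 + 13)/8 = 7/4.

7/4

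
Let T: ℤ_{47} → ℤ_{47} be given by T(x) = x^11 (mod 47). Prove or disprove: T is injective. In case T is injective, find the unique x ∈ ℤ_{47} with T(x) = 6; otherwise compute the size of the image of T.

Since 47 is prime, the nonzero elements of ℤ_{47} form a cyclic group of order 46.
As gcd(11, 46) = 1, raising to the 11th power is a bijection on this group: if a^11 ≡ b^11 then (ab^{−1})^11 = 1, and the only element of order dividing gcd(11, 46) = 1 is 1, so a = b.
With T(0) = 0 this makes T injective on all of ℤ_{47}, hence bijective (finite equal-size domain and codomain). In particular T is injective.
Since T is injective, we find the preimage of 6. The inverse of x ↦ x^11 on (ℤ_{47})^× is x ↦ x^21, because 11·21 = 231 = 5·46 + 1 ≡ 1 (mod 46) and x^{46} = 1 for x ≠ 0 (Fermat). So T⁻¹(6) = 6^21 mod 47.
Repeated squaring mod 47: 6^1 ≡ 6, 6^2 ≡ 6² = 36, 6^4 ≡ 36² = 1296 ≡ 27, 6^8 ≡ 27² = 729 ≡ 24, 6^16 ≡ 24² = 576 ≡ 12. Since 21 = 16 + 4 + 1, 6^21 ≡ 12·27·6: 12·27 = 324 ≡ 42, then 42·6 = 252 ≡ 17. So 6^21 ≡ 17 (mod 47).
Hence T⁻¹(6) = 17.

17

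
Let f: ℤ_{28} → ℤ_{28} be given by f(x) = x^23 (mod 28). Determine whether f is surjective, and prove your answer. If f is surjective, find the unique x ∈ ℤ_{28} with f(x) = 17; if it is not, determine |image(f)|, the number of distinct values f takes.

f(0) = 0^23 = 0.
f(14): Repeated squaring mod 28: 14^1 ≡ 14, 14^2 ≡ 14² = 196 ≡ 0, 14^4 ≡ 0² = 0, 14^8 ≡ 0² = 0, 14^16 ≡ 0² = 0. Since 23 = 16 + 4 + 2 + 1, 14^23 ≡ 0·0·0·14: 0·0 = 0, then 0·0 = 0, then 0·14 = 0. So 14^23 ≡ 0 (mod 28).
So f(0) = f(14) = 0 while 0 ≠ 14, therefore f is not injective.
A non-injective map from the 28-element set ℤ_{28} to itself takes at most 27 distinct values, so it cannot be surjective. Hence f is not surjective.
Since f is not surjective, we determine |image(f)|. Computing x^23 mod 28 for each x (by repeated squaring, reducing mod 28 at every step), the values f(0), f(1), …, f(27) are: 0, 1, 4, 19, 16, 17, 20, 7, 8, 25, 12, 23, 24, 13, 0, 15, 4, 5, 16, 3, 20, 21, 8, 11, 12, 9, 24, 27.
The distinct values are {0, 1, 3, 4, 5, 7, 8, 9, 11, 12, 13, 15, 16, 17, 19, 20, 21, 23, 24, 25, 27}; there are 21 of them.

21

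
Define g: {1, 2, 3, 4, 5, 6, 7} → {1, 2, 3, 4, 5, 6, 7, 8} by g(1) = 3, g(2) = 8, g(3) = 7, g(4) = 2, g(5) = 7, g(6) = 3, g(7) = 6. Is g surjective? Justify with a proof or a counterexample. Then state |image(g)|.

No element maps to 1, so g is not surjective.
The image of g is {2, 3, 6, 7, 8}, which has 5 elements.

5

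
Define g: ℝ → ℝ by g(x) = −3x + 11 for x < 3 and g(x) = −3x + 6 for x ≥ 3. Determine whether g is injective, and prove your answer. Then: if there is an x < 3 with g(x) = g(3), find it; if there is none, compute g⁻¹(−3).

3

Both pieces are strictly decreasing (slopes −3 and −3), so each is injective on its own interval.
The left piece maps (−∞, 3) onto (2, ∞); the right piece maps [3, ∞) onto (−∞, −3].
These images are disjoint, so no value is attained by both pieces. Hence g is injective.
Because the two images are disjoint, no x < 3 has g(x) = g(3), so we compute g⁻¹(−3): −3 lies in (−∞, −3], so solve −3x + 6 = −3: x = (−3 − 6)/(−3) = 3.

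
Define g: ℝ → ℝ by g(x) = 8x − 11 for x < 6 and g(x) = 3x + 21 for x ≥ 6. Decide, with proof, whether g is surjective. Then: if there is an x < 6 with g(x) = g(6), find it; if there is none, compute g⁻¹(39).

6

Both pieces are strictly increasing (slopes 8 and 3), so each is injective on its own interval.
The left piece maps (−∞, 6) onto (−∞, 37); the right piece maps [6, ∞) onto [39, ∞).
The union (−∞, 37) ∪ [39, ∞) omits the interval between 37 and 39; in particular 37 has no preimage. So g is not surjective.
Because the two images are disjoint, no x < 6 has g(x) = g(6), so we compute g⁻¹(39): 39 lies in [39, ∞), so solve 3x + 21 = 39: x = (39 − 21)/3 = 6.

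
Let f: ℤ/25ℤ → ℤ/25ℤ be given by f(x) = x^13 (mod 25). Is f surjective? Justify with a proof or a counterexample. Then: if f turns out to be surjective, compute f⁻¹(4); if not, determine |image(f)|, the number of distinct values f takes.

21

f(0) = 0^13 = 0.
f(5): Repeated squaring mod 25: 5^1 ≡ 5, 5^2 ≡ 5² = 25 ≡ 0, 5^4 ≡ 0² = 0, 5^8 ≡ 0² = 0. Since 13 = 8 + 4 + 1, 5^13 ≡ 0·0·5: 0·0 = 0, then 0·5 = 0. So 5^13 ≡ 0 (mod 25).
So f(0) = f(5) = 0 while 0 ≠ 5, so f is not injective.
A non-injective map from the 25-element set ℤ/25ℤ to itself takes at most 24 distinct values, so it cannot be surjective. Hence f is not surjective.
Since f is not surjective, we determine |image(f)|. Computing x^13 mod 25 for each x (by repeated squaring, reducing mod 25 at every step), the values f(0), f(1), …, f(24) are: 0, 1, 17, 23, 14, 0, 16, 7, 13, 4, 0, 6, 22, 3, 19, 0, 21, 12, 18, 9, 0, 11, 2, 8, 24.
The distinct values are {0, 1, 2, 3, 4, 6, 7, 8, 9, 11, 12, 13, 14, 16, 17, 18, 19, 21, 22, 23, 24}; there are 21 of them.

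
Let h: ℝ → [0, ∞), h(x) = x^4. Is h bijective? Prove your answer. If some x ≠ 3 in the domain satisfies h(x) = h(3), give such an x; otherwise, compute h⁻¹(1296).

-3

h(3) = 81 = (−3)^4 = h(−3) (since 4 is even), with 3 ≠ −3. So h is not injective, hence not bijective.
For the follow-up, such an x exists: taking x = −3 ∈ ℝ gives h(−3) = 81 = h(3) with −3 ≠ 3.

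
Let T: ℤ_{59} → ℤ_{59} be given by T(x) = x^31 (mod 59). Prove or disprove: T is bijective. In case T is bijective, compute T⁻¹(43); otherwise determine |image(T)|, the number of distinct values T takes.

55

Since 59 is prime, the nonzero elements of ℤ_{59} form a cyclic group of order 58.
As gcd(31, 58) = 1, raising to the 31st power is a bijection on this group: if x_1^31 ≡ x_2^31 then (x_1x_2^{−1})^31 = 1, and the only element of order dividing gcd(31, 58) = 1 is 1, so x_1 = x_2.
With T(0) = 0 this makes T injective on all of ℤ_{59}, hence bijective (finite equal-size domain and codomain). In particular T is bijective.
Since T is bijective, we find the preimage of 43. The inverse of x ↦ x^31 on (ℤ_{59})^× is x ↦ x^15, because 31·15 = 465 = 8·58 + 1 ≡ 1 (mod 58) and x^{58} = 1 for x ≠ 0 (Fermat). So T⁻¹(43) = 43^15 mod 59.
Repeated squaring mod 59: 43^1 ≡ 43, 43^2 ≡ 43² = 1849 ≡ 20, 43^4 ≡ 20² = 400 ≡ 46, 43^8 ≡ 46² = 2116 ≡ 51. Since 15 = 8 + 4 + 2 + 1, 43^15 ≡ 51·46·20·43: 51·46 = 2346 ≡ 45, then 45·20 = 900 ≡ 15, then 15·43 = 645 ≡ 55. So 43^15 ≡ 55 (mod 59).
Hence T⁻¹(43) = 55.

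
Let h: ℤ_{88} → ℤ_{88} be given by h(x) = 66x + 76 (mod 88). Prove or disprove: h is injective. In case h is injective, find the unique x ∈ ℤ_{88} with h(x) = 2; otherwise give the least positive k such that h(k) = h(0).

4

We have gcd(66, 88) = 22 > 1. Taking s = 0 and t = 4: h(0) = 76 and h(4) = 66·4 + 76 = 340 ≡ 76 (mod 88).
So h(0) = h(4) while 0 ≠ 4, so h is not injective.
Since h is not injective, we find the least positive k with h(k) = h(0): this means 66k ≡ 0 (mod 88), i.e. 88 ∣ 66k. Since gcd(66, 88) = 22, dividing through by 22 this holds exactly when 4 ∣ 3k, and as gcd(3, 4) = 1, exactly when 4 ∣ k.
The smallest positive such k is 4.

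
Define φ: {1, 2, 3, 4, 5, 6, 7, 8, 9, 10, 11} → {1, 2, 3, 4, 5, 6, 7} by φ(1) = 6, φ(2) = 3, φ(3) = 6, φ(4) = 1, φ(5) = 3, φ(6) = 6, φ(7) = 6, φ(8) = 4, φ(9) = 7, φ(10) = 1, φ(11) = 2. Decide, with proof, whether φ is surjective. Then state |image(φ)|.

No element maps to 5, so φ is not surjective.
The image of φ is {1, 2, 3, 4, 6, 7}, which has 6 elements.

6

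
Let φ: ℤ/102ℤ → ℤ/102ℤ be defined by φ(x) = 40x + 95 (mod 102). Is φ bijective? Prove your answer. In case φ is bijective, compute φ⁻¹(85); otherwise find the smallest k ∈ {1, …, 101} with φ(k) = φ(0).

We have gcd(40, 102) = 2 > 1. Taking a = 0 and b = 51: φ(0) = 95 and φ(51) = 40·51 + 95 = 2135 ≡ 95 (mod 102).
So φ(0) = φ(51) while 0 ≠ 51, thus φ is not injective, hence not bijective.
Since φ is not bijective, we find the least positive k with φ(k) = φ(0): this means 40k ≡ 0 (mod 102), i.e. 102 ∣ 40k. Since gcd(40, 102) = 2, dividing through by 2 this holds exactly when 51 ∣ 20k, and as gcd(20, 51) = 1, exactly when 51 ∣ k.
The smallest positive such k is 51.

51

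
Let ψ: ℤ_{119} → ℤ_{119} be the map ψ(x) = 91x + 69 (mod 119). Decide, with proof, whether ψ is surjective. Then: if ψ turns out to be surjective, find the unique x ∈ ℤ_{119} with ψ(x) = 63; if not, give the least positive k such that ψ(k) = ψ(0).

By definition, surjectivity means every element of the codomain has a preimage under ψ.
Since gcd(91, 119) = 7, we have 91x ≡ 0 (mod 7) for all x, so ψ(x) ≡ 6 (mod 7).
But 0 ≢ 6 (mod 7), so 0 ∈ ℤ_{119} has no preimage. So ψ is not surjective.
Since ψ is not surjective, we find the least positive k with ψ(k) = ψ(0): this means 91k ≡ 0 (mod 119), i.e. 119 ∣ 91k. Since gcd(91, 119) = 7, dividing through by 7 this holds exactly when 17 ∣ 13k, and as gcd(13, 17) = 1, exactly when 17 ∣ k.
The smallest positive such k is 17.

17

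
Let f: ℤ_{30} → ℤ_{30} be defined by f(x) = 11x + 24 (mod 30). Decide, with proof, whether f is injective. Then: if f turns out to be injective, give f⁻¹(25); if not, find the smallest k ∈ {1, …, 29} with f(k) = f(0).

11

Recall that injectivity means: for all u, v in the domain, f(u) = f(v) implies u = v.
Suppose f(u) = f(v) in ℤ_{30}. Then 11u + 24 ≡ 11v + 24 (mod 30), thus 11(u − v) ≡ 0 (mod 30).
Since gcd(11, 30) = 1, 11 is invertible modulo 30, thus u − v ≡ 0 (mod 30), i.e. u = v.
So f is injective.
We now compute 11⁻¹ mod 30 explicitly. Euclid's algorithm: 30 = 2·11 + 8, 11 = 1·8 + 3, 8 = 2·3 + 2, 3 = 1·2 + 1; back-substituting gives 1 = 11·11 − 4·30, so 11⁻¹ ≡ 11 (mod 30).
Since f is injective, we compute f⁻¹(25): solve 11x + 24 ≡ 25 (mod 30), i.e. 11x ≡ 1 (mod 30).
Multiplying by 11⁻¹ = 11 gives x ≡ 11·1 = 11 ≡ 11 (mod 30).
Check: f(11) = 11·11 + 24 = 145 = 4·30 + 25 ≡ 25 (mod 30).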